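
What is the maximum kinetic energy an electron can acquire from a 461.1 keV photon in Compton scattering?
296.6974 keV

Maximum energy transfer occurs at θ = 180° (backscattering).

Initial photon: E₀ = 461.1 keV → λ₀ = 2.6889 pm

Maximum Compton shift (at 180°):
Δλ_max = 2λ_C = 2 × 2.4263 = 4.8526 pm

Final wavelength:
λ' = 2.6889 + 4.8526 = 7.5415 pm

Minimum photon energy (maximum energy to electron):
E'_min = hc/λ' = 164.4026 keV

Maximum electron kinetic energy:
K_max = E₀ - E'_min = 461.1000 - 164.4026 = 296.6974 keV

(Intermediate values are shown rounded; full precision is carried through to the final answer.)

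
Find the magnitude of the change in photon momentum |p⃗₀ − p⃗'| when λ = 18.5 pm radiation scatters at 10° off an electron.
6.2374e-24 kg·m/s

Photon momentum magnitude is p = h/λ.

Initial momentum:
p₀ = h/λ = 6.6261e-34/1.8500e-11 = 3.5817e-23 kg·m/s

After scattering:
λ' = λ + Δλ = 18.5 + 0.0369 = 18.5369 pm
p' = h/λ' = 6.6261e-34/1.8537e-11 = 3.5745e-23 kg·m/s

Momentum is a vector; the scattered photon's direction makes angle θ = 10° with the incident direction. The magnitude of the vector change Δp⃗ = p⃗₀ − p⃗' is found from the law of cosines:
|Δp⃗|² = p₀² + p'² − 2p₀p'cos θ
|Δp⃗|² = (3.5817e-23)² + (3.5745e-23)² − 2·3.5817e-23·3.5745e-23·cos(10°)
|Δp⃗| = 6.2374e-24 kg·m/s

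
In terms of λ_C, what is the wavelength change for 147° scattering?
1.8387 λ_C

The Compton shift formula is:
Δλ = λ_C(1 - cos θ)

Dividing both sides by λ_C:
Δλ/λ_C = 1 - cos θ

For θ = 147°:
Δλ/λ_C = 1 - cos(147°)
Δλ/λ_C = 1 - -0.8387
Δλ/λ_C = 1.8387

This means the shift is 1.8387 × λ_C = 4.4612 pm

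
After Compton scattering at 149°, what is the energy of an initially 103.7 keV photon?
75.3149 keV

First convert energy to wavelength:
λ = hc/E, with hc ≈ 1239.842 keV·pm (i.e. 1239.842 eV·nm)

For E = 103.7 keV = 103700 eV:
λ = 1239.842 keV·pm / 103.7 keV
λ = 11.9560 pm

Calculate the Compton shift:
Δλ = λ_C(1 - cos(149°)) = 2.4263 × 1.8572
Δλ = 4.5061 pm

Final wavelength:
λ' = 11.9560 + 4.5061 = 16.4621 pm

Final energy:
E' = hc/λ' = 1239.842 / 16.4621 = 75.3149 keV

(Intermediate values are shown rounded; full precision is carried through to the final answer.)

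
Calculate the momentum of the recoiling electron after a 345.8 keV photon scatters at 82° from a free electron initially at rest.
2.0441e-22 kg·m/s

The electron is initially at rest, so by conservation of momentum:
p⃗_e = p⃗₀ − p⃗'  (incident photon momentum minus scattered photon momentum)

Photon momentum magnitudes (p = h/λ = E/c):
λ₀ = hc/E₀ = 3.5854 pm → p₀ = h/λ₀ = 1.8481e-22 kg·m/s
Δλ = λ_C(1 − cos 82°) = 2.0886 pm
λ' = 5.6741 pm → p' = h/λ' = 1.1678e-22 kg·m/s

The scattered photon makes angle θ = 82° with the incident direction, so by the law of cosines:
|p⃗_e|² = p₀² + p'² − 2p₀p'cos θ
|p⃗_e|² = (1.8481e-22)² + (1.1678e-22)² − 2·1.8481e-22·1.1678e-22·cos(82°)
|p⃗_e| = 2.0441e-22 kg·m/s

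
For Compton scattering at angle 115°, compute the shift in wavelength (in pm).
3.4517 pm

Using the Compton scattering formula:
Δλ = λ_C(1 - cos θ)

where λ_C = h/(m_e·c) ≈ 2.4263 pm is the Compton wavelength of an electron.

For θ = 115°:
cos(115°) = -0.4226
1 - cos(115°) = 1.4226

Δλ = 2.4263 × 1.4226
Δλ = 3.4517 pm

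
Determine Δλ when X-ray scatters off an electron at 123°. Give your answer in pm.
3.7478 pm

Using the Compton scattering formula:
Δλ = λ_C(1 - cos θ)

where λ_C = h/(m_e·c) ≈ 2.4263 pm is the Compton wavelength of an electron.

For θ = 123°:
cos(123°) = -0.5446
1 - cos(123°) = 1.5446

Δλ = 2.4263 × 1.5446
Δλ = 3.7478 pm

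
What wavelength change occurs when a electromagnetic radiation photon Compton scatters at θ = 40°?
0.5676 pm

Using the Compton scattering formula:
Δλ = λ_C(1 - cos θ)

where λ_C = h/(m_e·c) ≈ 2.4263 pm is the Compton wavelength of an electron.

For θ = 40°:
cos(40°) = 0.7660
1 - cos(40°) = 0.2340

Δλ = 2.4263 × 0.2340
Δλ = 0.5676 pm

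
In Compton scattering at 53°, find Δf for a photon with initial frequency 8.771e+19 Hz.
1.933e+19 Hz (decrease)

Convert frequency to wavelength (c = 299792458 m/s):
λ₀ = c/f₀ = 299792458/8.771e+19 = 3.4179963e-12 m = 3.4180 pm

Calculate Compton shift:
Δλ = λ_C(1 - cos(53°)) = 0.9661 pm

Final wavelength:
λ' = λ₀ + Δλ = 3.4180 + 0.9661 = 4.3841 pm

Final frequency:
f' = c/λ' = 299792458/4.3841166e-12 = 6.8381497e+19 Hz

Frequency shift (decrease):
Δf = f₀ - f' = 8.771e+19 - 6.8381497e+19 = 1.933e+19 Hz

(Intermediate values are shown rounded; full precision is carried through to the final answer.)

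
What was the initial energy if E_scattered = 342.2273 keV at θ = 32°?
381.0000 keV

Convert final energy to wavelength (hc ≈ 1239.842 keV·pm):
λ' = hc/E' = 1239.842 / 342.2273 = 3.6229 pm

Calculate the Compton shift:
Δλ = λ_C(1 - cos(32°))
Δλ = 2.4263 × (1 - cos(32°))
Δλ = 0.3687 pm

Initial wavelength:
λ = λ' - Δλ = 3.6229 - 0.3687 = 3.2542 pm

Initial energy:
E = hc/λ = 1239.842 / 3.2542 = 381.0000 keV

(Intermediate values are shown rounded; full precision is carried through to the final answer.)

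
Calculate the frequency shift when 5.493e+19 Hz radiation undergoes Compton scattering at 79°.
1.453e+19 Hz (decrease)

Convert frequency to wavelength (c = 299792458 m/s):
λ₀ = c/f₀ = 299792458/5.493e+19 = 5.4577182e-12 m = 5.4577 pm

Calculate Compton shift:
Δλ = λ_C(1 - cos(79°)) = 1.9633 pm

Final wavelength:
λ' = λ₀ + Δλ = 5.4577 + 1.9633 = 7.4211 pm

Final frequency:
f' = c/λ' = 299792458/7.4210666e-12 = 4.0397489e+19 Hz

Frequency shift (decrease):
Δf = f₀ - f' = 5.493e+19 - 4.0397489e+19 = 1.453e+19 Hz

(Intermediate values are shown rounded; full precision is carried through to the final answer.)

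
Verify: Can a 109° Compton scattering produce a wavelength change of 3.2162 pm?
Yes, consistent

Calculate the expected shift for θ = 109°:

Δλ_expected = λ_C(1 - cos(109°))
Δλ_expected = 2.4263 × (1 - cos(109°))
Δλ_expected = 2.4263 × 1.3256
Δλ_expected = 3.2162 pm

Given shift: 3.2162 pm
Expected shift: 3.2162 pm
Difference: 0.0000 pm

The values match. This is consistent with Compton scattering at the stated angle.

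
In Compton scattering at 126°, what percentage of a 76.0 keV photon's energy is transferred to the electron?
0.1910 (or 19.10%)

Calculate initial and final photon energies:

Initial: E₀ = 76.0 keV → λ₀ = 16.3137 pm
Compton shift: Δλ = 3.8525 pm
Final wavelength: λ' = 20.1662 pm
Final energy: E' = 61.4813 keV

Fractional energy loss:
(E₀ - E')/E₀ = (76.0000 - 61.4813)/76.0000
= 14.5187/76.0000
= 0.1910
= 19.10%

(Intermediate values are shown rounded; full precision is carried through to the final answer.)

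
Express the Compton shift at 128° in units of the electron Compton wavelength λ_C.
1.6157 λ_C

The Compton shift formula is:
Δλ = λ_C(1 - cos θ)

Dividing both sides by λ_C:
Δλ/λ_C = 1 - cos θ

For θ = 128°:
Δλ/λ_C = 1 - cos(128°)
Δλ/λ_C = 1 - -0.6157
Δλ/λ_C = 1.6157

This means the shift is 1.6157 × λ_C = 3.9201 pm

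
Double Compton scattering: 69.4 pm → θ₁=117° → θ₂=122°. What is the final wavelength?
76.6399 pm

Apply Compton shift twice:

First scattering at θ₁ = 117°:
Δλ₁ = λ_C(1 - cos(117°))
Δλ₁ = 2.4263 × 1.4540
Δλ₁ = 3.5278 pm

After first scattering:
λ₁ = 69.4 + 3.5278 = 72.9278 pm

Second scattering at θ₂ = 122°:
Δλ₂ = λ_C(1 - cos(122°))
Δλ₂ = 2.4263 × 1.5299
Δλ₂ = 3.7121 pm

Final wavelength:
λ₂ = 72.9278 + 3.7121 = 76.6399 pm

Total shift: Δλ_total = 3.5278 + 3.7121 = 7.2399 pm

(Intermediate values are shown rounded; full precision is carried through to the final answer.)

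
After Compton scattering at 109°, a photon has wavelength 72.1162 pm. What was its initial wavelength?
68.9000 pm

From λ' = λ + Δλ, we have λ = λ' - Δλ

First calculate the Compton shift:
Δλ = λ_C(1 - cos θ)
Δλ = 2.4263 × (1 - cos(109°))
Δλ = 2.4263 × 1.3256
Δλ = 3.2162 pm

Initial wavelength:
λ = λ' - Δλ
λ = 72.1162 - 3.2162
λ = 68.9000 pm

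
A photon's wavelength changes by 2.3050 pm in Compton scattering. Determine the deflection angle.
87.13°

From the Compton formula Δλ = λ_C(1 - cos θ), we can solve for θ:

cos θ = 1 - Δλ/λ_C

Given:
- Δλ = 2.3050 pm
- λ_C = h/(m_e·c) ≈ 2.42631024 pm

cos θ = 1 - 2.3050/2.42631024
cos θ = 1 - 0.950002
cos θ = 0.049998

θ = arccos(0.049998)
θ = 87.13°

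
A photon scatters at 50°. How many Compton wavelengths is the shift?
0.3572 λ_C

The Compton shift formula is:
Δλ = λ_C(1 - cos θ)

Dividing both sides by λ_C:
Δλ/λ_C = 1 - cos θ

For θ = 50°:
Δλ/λ_C = 1 - cos(50°)
Δλ/λ_C = 1 - 0.6428
Δλ/λ_C = 0.3572

This means the shift is 0.3572 × λ_C = 0.8667 pm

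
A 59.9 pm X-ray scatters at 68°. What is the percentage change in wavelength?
2.5332%

Calculate the Compton shift:
Δλ = λ_C(1 - cos(68°))
Δλ = 2.4263 × (1 - cos(68°))
Δλ = 2.4263 × 0.6254
Δλ = 1.5174 pm

Percentage change:
(Δλ/λ₀) × 100 = (1.5174/59.9) × 100
= 2.5332%

(Intermediate values are shown rounded; full precision is carried through to the final answer.)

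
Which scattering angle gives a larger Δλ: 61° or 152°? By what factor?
152° produces the larger shift by a factor of 3.655

Calculate both shifts using Δλ = λ_C(1 - cos θ):

For θ₁ = 61°:
Δλ₁ = 2.4263 × (1 - cos(61°))
Δλ₁ = 2.4263 × 0.5152
Δλ₁ = 1.2500 pm

For θ₂ = 152°:
Δλ₂ = 2.4263 × (1 - cos(152°))
Δλ₂ = 2.4263 × 1.8829
Δλ₂ = 4.5686 pm

The 152° angle produces the larger shift.
Ratio: 4.5686/1.2500 = 3.655

(Intermediate values are shown rounded; full precision is carried through to the final answer.)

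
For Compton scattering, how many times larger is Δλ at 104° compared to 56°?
104° produces the larger shift by a factor of 2.817

Calculate both shifts using Δλ = λ_C(1 - cos θ):

For θ₁ = 56°:
Δλ₁ = 2.4263 × (1 - cos(56°))
Δλ₁ = 2.4263 × 0.4408
Δλ₁ = 1.0695 pm

For θ₂ = 104°:
Δλ₂ = 2.4263 × (1 - cos(104°))
Δλ₂ = 2.4263 × 1.2419
Δλ₂ = 3.0133 pm

The 104° angle produces the larger shift.
Ratio: 3.0133/1.0695 = 2.817

(Intermediate values are shown rounded; full precision is carried through to the final answer.)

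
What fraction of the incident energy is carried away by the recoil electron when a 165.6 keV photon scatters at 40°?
0.0705 (or 7.05%)

Calculate initial and final photon energies:

Initial: E₀ = 165.6 keV → λ₀ = 7.4870 pm
Compton shift: Δλ = 0.5676 pm
Final wavelength: λ' = 8.0546 pm
Final energy: E' = 153.9293 keV

Fractional energy loss:
(E₀ - E')/E₀ = (165.6000 - 153.9293)/165.6000
= 11.6707/165.6000
= 0.0705
= 7.05%

(Intermediate values are shown rounded; full precision is carried through to the final answer.)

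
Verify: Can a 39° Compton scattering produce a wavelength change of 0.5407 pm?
Yes, consistent

Calculate the expected shift for θ = 39°:

Δλ_expected = λ_C(1 - cos(39°))
Δλ_expected = 2.4263 × (1 - cos(39°))
Δλ_expected = 2.4263 × 0.2229
Δλ_expected = 0.5407 pm

Given shift: 0.5407 pm
Expected shift: 0.5407 pm
Difference: 0.0000 pm

The values match. This is consistent with Compton scattering at the stated angle.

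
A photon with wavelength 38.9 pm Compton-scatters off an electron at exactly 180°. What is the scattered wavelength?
43.7526 pm

Using the Compton formula: λ' = λ + λ_C(1 − cos θ)

For θ = 180°, cos θ = -1 (exact) = -1.0000, so:
1 − cos 180° = 1 − (-1) = 2.0000

Δλ = λ_C × 2.0000 = 2.4263 × 2.0000 = 4.8526 pm

λ' = 38.9 + 4.8526 = 43.7526 pm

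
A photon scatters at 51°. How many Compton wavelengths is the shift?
0.3707 λ_C

The Compton shift formula is:
Δλ = λ_C(1 - cos θ)

Dividing both sides by λ_C:
Δλ/λ_C = 1 - cos θ

For θ = 51°:
Δλ/λ_C = 1 - cos(51°)
Δλ/λ_C = 1 - 0.6293
Δλ/λ_C = 0.3707

This means the shift is 0.3707 × λ_C = 0.8994 pm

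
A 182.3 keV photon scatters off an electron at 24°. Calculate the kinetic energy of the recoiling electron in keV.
5.4544 keV

By energy conservation: K_e = E_initial - E_final

First find the scattered photon energy:
Initial wavelength: λ = hc/E = 6.8011 pm
Compton shift: Δλ = λ_C(1 - cos(24°)) = 0.2098 pm
Final wavelength: λ' = 6.8011 + 0.2098 = 7.0109 pm
Final photon energy: E' = hc/λ' = 176.8456 keV

Electron kinetic energy:
K_e = E - E' = 182.3000 - 176.8456 = 5.4544 keV

(Intermediate values are shown rounded; full precision is carried through to the final answer.)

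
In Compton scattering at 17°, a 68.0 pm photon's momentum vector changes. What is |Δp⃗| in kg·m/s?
2.8784e-24 kg·m/s

Photon momentum magnitude is p = h/λ.

Initial momentum:
p₀ = h/λ = 6.6261e-34/6.8000e-11 = 9.7442e-24 kg·m/s

After scattering:
λ' = λ + Δλ = 68.0 + 0.1060 = 68.1060 pm
p' = h/λ' = 6.6261e-34/6.8106e-11 = 9.7291e-24 kg·m/s

Momentum is a vector; the scattered photon's direction makes angle θ = 17° with the incident direction. The magnitude of the vector change Δp⃗ = p⃗₀ − p⃗' is found from the law of cosines:
|Δp⃗|² = p₀² + p'² − 2p₀p'cos θ
|Δp⃗|² = (9.7442e-24)² + (9.7291e-24)² − 2·9.7442e-24·9.7291e-24·cos(17°)
|Δp⃗| = 2.8784e-24 kg·m/s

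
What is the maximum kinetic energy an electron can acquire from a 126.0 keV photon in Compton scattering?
41.6147 keV

Maximum energy transfer occurs at θ = 180° (backscattering).

Initial photon: E₀ = 126.0 keV → λ₀ = 9.8400 pm

Maximum Compton shift (at 180°):
Δλ_max = 2λ_C = 2 × 2.4263 = 4.8526 pm

Final wavelength:
λ' = 9.8400 + 4.8526 = 14.6926 pm

Minimum photon energy (maximum energy to electron):
E'_min = hc/λ' = 84.3853 keV

Maximum electron kinetic energy:
K_max = E₀ - E'_min = 126.0000 - 84.3853 = 41.6147 keV

(Intermediate values are shown rounded; full precision is carried through to the final answer.)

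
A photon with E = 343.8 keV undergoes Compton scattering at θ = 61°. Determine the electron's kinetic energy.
88.4941 keV

By energy conservation: K_e = E_initial - E_final

First find the scattered photon energy:
Initial wavelength: λ = hc/E = 3.6063 pm
Compton shift: Δλ = λ_C(1 - cos(61°)) = 1.2500 pm
Final wavelength: λ' = 3.6063 + 1.2500 = 4.8563 pm
Final photon energy: E' = hc/λ' = 255.3059 keV

Electron kinetic energy:
K_e = E - E' = 343.8000 - 255.3059 = 88.4941 keV

(Intermediate values are shown rounded; full precision is carried through to the final answer.)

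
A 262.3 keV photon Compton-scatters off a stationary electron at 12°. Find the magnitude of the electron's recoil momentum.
2.9184e-23 kg·m/s

The electron is initially at rest, so by conservation of momentum:
p⃗_e = p⃗₀ − p⃗'  (incident photon momentum minus scattered photon momentum)

Photon momentum magnitudes (p = h/λ = E/c):
λ₀ = hc/E₀ = 4.7268 pm → p₀ = h/λ₀ = 1.4018e-22 kg·m/s
Δλ = λ_C(1 − cos 12°) = 0.0530 pm
λ' = 4.7798 pm → p' = h/λ' = 1.3863e-22 kg·m/s

The scattered photon makes angle θ = 12° with the incident direction, so by the law of cosines:
|p⃗_e|² = p₀² + p'² − 2p₀p'cos θ
|p⃗_e|² = (1.4018e-22)² + (1.3863e-22)² − 2·1.4018e-22·1.3863e-22·cos(12°)
|p⃗_e| = 2.9184e-23 kg·m/s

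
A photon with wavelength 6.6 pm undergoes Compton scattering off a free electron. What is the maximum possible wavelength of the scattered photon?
11.4526 pm (at θ = 180°)

The Compton shift is Δλ = λ_C(1 − cos θ).

Since cos θ ranges from −1 to 1, the factor (1 − cos θ) ranges from 0 to 2; the maximum shift occurs at θ = 180° (backscattering):
Δλ_max = 2λ_C = 2 × 2.4263 pm = 4.8526 pm

Maximum scattered wavelength:
λ'_max = λ₀ + Δλ_max = 6.6 + 4.8526 = 11.4526 pm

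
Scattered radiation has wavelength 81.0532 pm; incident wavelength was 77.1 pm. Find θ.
129.00°

First find the wavelength shift:
Δλ = λ' - λ = 81.0532 - 77.1 = 3.9532 pm

Using Δλ = λ_C(1 - cos θ), with λ_C = h/(m_e·c) ≈ 2.42631024 pm:
cos θ = 1 - Δλ/λ_C
cos θ = 1 - 3.9532/2.42631024
cos θ = -0.629305

θ = arccos(-0.629305)
θ = 129.00°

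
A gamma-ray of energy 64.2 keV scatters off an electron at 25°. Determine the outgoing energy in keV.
63.4531 keV

First convert energy to wavelength:
λ = hc/E, with hc ≈ 1239.842 keV·pm (i.e. 1239.842 eV·nm)

For E = 64.2 keV = 64200 eV:
λ = 1239.842 keV·pm / 64.2 keV
λ = 19.3122 pm

Calculate the Compton shift:
Δλ = λ_C(1 - cos(25°)) = 2.4263 × 0.0937
Δλ = 0.2273 pm

Final wavelength:
λ' = 19.3122 + 0.2273 = 19.5395 pm

Final energy:
E' = hc/λ' = 1239.842 / 19.5395 = 63.4531 keV

(Intermediate values are shown rounded; full precision is carried through to the final answer.)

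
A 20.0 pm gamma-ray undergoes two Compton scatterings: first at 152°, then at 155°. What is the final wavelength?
29.1939 pm

Apply Compton shift twice:

First scattering at θ₁ = 152°:
Δλ₁ = λ_C(1 - cos(152°))
Δλ₁ = 2.4263 × 1.8829
Δλ₁ = 4.5686 pm

After first scattering:
λ₁ = 20.0 + 4.5686 = 24.5686 pm

Second scattering at θ₂ = 155°:
Δλ₂ = λ_C(1 - cos(155°))
Δλ₂ = 2.4263 × 1.9063
Δλ₂ = 4.6253 pm

Final wavelength:
λ₂ = 24.5686 + 4.6253 = 29.1939 pm

Total shift: Δλ_total = 4.5686 + 4.6253 = 9.1939 pm

(Intermediate values are shown rounded; full precision is carried through to the final answer.)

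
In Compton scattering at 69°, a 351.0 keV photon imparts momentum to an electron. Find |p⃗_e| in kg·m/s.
1.8610e-22 kg·m/s

The electron is initially at rest, so by conservation of momentum:
p⃗_e = p⃗₀ − p⃗'  (incident photon momentum minus scattered photon momentum)

Photon momentum magnitudes (p = h/λ = E/c):
λ₀ = hc/E₀ = 3.5323 pm → p₀ = h/λ₀ = 1.8758e-22 kg·m/s
Δλ = λ_C(1 − cos 69°) = 1.5568 pm
λ' = 5.0891 pm → p' = h/λ' = 1.3020e-22 kg·m/s

The scattered photon makes angle θ = 69° with the incident direction, so by the law of cosines:
|p⃗_e|² = p₀² + p'² − 2p₀p'cos θ
|p⃗_e|² = (1.8758e-22)² + (1.3020e-22)² − 2·1.8758e-22·1.3020e-22·cos(69°)
|p⃗_e| = 1.8610e-22 kg·m/s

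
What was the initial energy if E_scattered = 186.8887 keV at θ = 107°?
354.4001 keV

Convert final energy to wavelength (hc ≈ 1239.842 keV·pm):
λ' = hc/E' = 1239.842 / 186.8887 = 6.6341 pm

Calculate the Compton shift:
Δλ = λ_C(1 - cos(107°))
Δλ = 2.4263 × (1 - cos(107°))
Δλ = 3.1357 pm

Initial wavelength:
λ = λ' - Δλ = 6.6341 - 3.1357 = 3.4984 pm

Initial energy:
E = hc/λ = 1239.842 / 3.4984 = 354.4001 keV

(Intermediate values are shown rounded; full precision is carried through to the final answer.)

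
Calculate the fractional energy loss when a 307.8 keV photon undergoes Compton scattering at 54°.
0.1989 (or 19.89%)

Calculate initial and final photon energies:

Initial: E₀ = 307.8 keV → λ₀ = 4.0281 pm
Compton shift: Δλ = 1.0002 pm
Final wavelength: λ' = 5.0282 pm
Final energy: E' = 246.5759 keV

Fractional energy loss:
(E₀ - E')/E₀ = (307.8000 - 246.5759)/307.8000
= 61.2241/307.8000
= 0.1989
= 19.89%

(Intermediate values are shown rounded; full precision is carried through to the final answer.)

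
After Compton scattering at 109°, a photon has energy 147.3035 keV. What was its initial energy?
238.3999 keV

Convert final energy to wavelength (hc ≈ 1239.842 keV·pm):
λ' = hc/E' = 1239.842 / 147.3035 = 8.4169 pm

Calculate the Compton shift:
Δλ = λ_C(1 - cos(109°))
Δλ = 2.4263 × (1 - cos(109°))
Δλ = 3.2162 pm

Initial wavelength:
λ = λ' - Δλ = 8.4169 - 3.2162 = 5.2007 pm

Initial energy:
E = hc/λ = 1239.842 / 5.2007 = 238.3999 keV

(Intermediate values are shown rounded; full precision is carried through to the final answer.)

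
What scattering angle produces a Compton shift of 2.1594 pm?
83.68°

From the Compton formula Δλ = λ_C(1 - cos θ), we can solve for θ:

cos θ = 1 - Δλ/λ_C

Given:
- Δλ = 2.1594 pm
- λ_C = h/(m_e·c) ≈ 2.42631024 pm

cos θ = 1 - 2.1594/2.42631024
cos θ = 1 - 0.889993
cos θ = 0.110007

θ = arccos(0.110007)
θ = 83.68°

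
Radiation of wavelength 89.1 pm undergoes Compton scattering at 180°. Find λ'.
93.9526 pm

Using the Compton formula: λ' = λ + λ_C(1 − cos θ)

For θ = 180°, cos θ = -1 (exact) = -1.0000, so:
1 − cos 180° = 1 − (-1) = 2.0000

Δλ = λ_C × 2.0000 = 2.4263 × 2.0000 = 4.8526 pm

λ' = 89.1 + 4.8526 = 93.9526 pm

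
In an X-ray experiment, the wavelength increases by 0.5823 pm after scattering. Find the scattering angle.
40.54°

From the Compton formula Δλ = λ_C(1 - cos θ), we can solve for θ:

cos θ = 1 - Δλ/λ_C

Given:
- Δλ = 0.5823 pm
- λ_C = h/(m_e·c) ≈ 2.42631024 pm

cos θ = 1 - 0.5823/2.42631024
cos θ = 1 - 0.239994
cos θ = 0.760006

θ = arccos(0.760006)
θ = 40.54°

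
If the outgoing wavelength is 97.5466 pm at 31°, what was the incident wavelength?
97.2000 pm

From λ' = λ + Δλ, we have λ = λ' - Δλ

First calculate the Compton shift:
Δλ = λ_C(1 - cos θ)
Δλ = 2.4263 × (1 - cos(31°))
Δλ = 2.4263 × 0.1428
Δλ = 0.3466 pm

Initial wavelength:
λ = λ' - Δλ
λ = 97.5466 - 0.3466
λ = 97.2000 pm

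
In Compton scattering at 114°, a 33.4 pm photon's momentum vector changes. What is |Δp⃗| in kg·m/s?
3.1749e-23 kg·m/s

Photon momentum magnitude is p = h/λ.

Initial momentum:
p₀ = h/λ = 6.6261e-34/3.3400e-11 = 1.9839e-23 kg·m/s

After scattering:
λ' = λ + Δλ = 33.4 + 3.4132 = 36.8132 pm
p' = h/λ' = 6.6261e-34/3.6813e-11 = 1.7999e-23 kg·m/s

Momentum is a vector; the scattered photon's direction makes angle θ = 114° with the incident direction. The magnitude of the vector change Δp⃗ = p⃗₀ − p⃗' is found from the law of cosines:
|Δp⃗|² = p₀² + p'² − 2p₀p'cos θ
|Δp⃗|² = (1.9839e-23)² + (1.7999e-23)² − 2·1.9839e-23·1.7999e-23·cos(114°)
|Δp⃗| = 3.1749e-23 kg·m/s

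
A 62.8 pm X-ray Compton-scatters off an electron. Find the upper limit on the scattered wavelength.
67.6526 pm (at θ = 180°)

The Compton shift is Δλ = λ_C(1 − cos θ).

Since cos θ ranges from −1 to 1, the factor (1 − cos θ) ranges from 0 to 2; the maximum shift occurs at θ = 180° (backscattering):
Δλ_max = 2λ_C = 2 × 2.4263 pm = 4.8526 pm

Maximum scattered wavelength:
λ'_max = λ₀ + Δλ_max = 62.8 + 4.8526 = 67.6526 pm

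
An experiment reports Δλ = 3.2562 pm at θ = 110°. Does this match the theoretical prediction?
Yes, consistent

Calculate the expected shift for θ = 110°:

Δλ_expected = λ_C(1 - cos(110°))
Δλ_expected = 2.4263 × (1 - cos(110°))
Δλ_expected = 2.4263 × 1.3420
Δλ_expected = 3.2562 pm

Given shift: 3.2562 pm
Expected shift: 3.2562 pm
Difference: 0.0000 pm

The values match. This is consistent with Compton scattering at the stated angle.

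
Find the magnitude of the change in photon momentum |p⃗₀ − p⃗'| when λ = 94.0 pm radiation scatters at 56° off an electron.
6.5818e-24 kg·m/s

Photon momentum magnitude is p = h/λ.

Initial momentum:
p₀ = h/λ = 6.6261e-34/9.4000e-11 = 7.0490e-24 kg·m/s

After scattering:
λ' = λ + Δλ = 94.0 + 1.0695 = 95.0695 pm
p' = h/λ' = 6.6261e-34/9.5070e-11 = 6.9697e-24 kg·m/s

Momentum is a vector; the scattered photon's direction makes angle θ = 56° with the incident direction. The magnitude of the vector change Δp⃗ = p⃗₀ − p⃗' is found from the law of cosines:
|Δp⃗|² = p₀² + p'² − 2p₀p'cos θ
|Δp⃗|² = (7.0490e-24)² + (6.9697e-24)² − 2·7.0490e-24·6.9697e-24·cos(56°)
|Δp⃗| = 6.5818e-24 kg·m/s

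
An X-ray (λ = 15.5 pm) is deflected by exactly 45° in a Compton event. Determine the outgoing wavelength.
16.2106 pm

Using the Compton formula: λ' = λ + λ_C(1 − cos θ)

For θ = 45°, cos θ = √2/2 (exact) ≈ 0.7071, so:
1 − cos 45° = 1 − (√2/2) ≈ 0.2929

Δλ = λ_C × 0.2929 = 2.4263 × 0.2929 = 0.7106 pm

λ' = 15.5 + 0.7106 = 16.2106 pm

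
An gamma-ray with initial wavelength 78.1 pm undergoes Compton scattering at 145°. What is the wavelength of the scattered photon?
82.5138 pm

Using the Compton scattering formula:
λ' = λ + Δλ = λ + λ_C(1 - cos θ)

Given:
- Initial wavelength λ = 78.1 pm
- Scattering angle θ = 145°
- Compton wavelength λ_C ≈ 2.4263 pm

Calculate the shift:
Δλ = 2.4263 × (1 - cos(145°))
Δλ = 2.4263 × 1.8192
Δλ = 4.4138 pm

Final wavelength:
λ' = 78.1 + 4.4138 = 82.5138 pm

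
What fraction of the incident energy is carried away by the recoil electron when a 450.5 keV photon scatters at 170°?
0.6363 (or 63.63%)

Calculate initial and final photon energies:

Initial: E₀ = 450.5 keV → λ₀ = 2.7521 pm
Compton shift: Δλ = 4.8158 pm
Final wavelength: λ' = 7.5679 pm
Final energy: E' = 163.8289 keV

Fractional energy loss:
(E₀ - E')/E₀ = (450.5000 - 163.8289)/450.5000
= 286.6711/450.5000
= 0.6363
= 63.63%

(Intermediate values are shown rounded; full precision is carried through to the final answer.)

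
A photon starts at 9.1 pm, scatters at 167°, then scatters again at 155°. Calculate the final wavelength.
18.5157 pm

Apply Compton shift twice:

First scattering at θ₁ = 167°:
Δλ₁ = λ_C(1 - cos(167°))
Δλ₁ = 2.4263 × 1.9744
Δλ₁ = 4.7904 pm

After first scattering:
λ₁ = 9.1 + 4.7904 = 13.8904 pm

Second scattering at θ₂ = 155°:
Δλ₂ = λ_C(1 - cos(155°))
Δλ₂ = 2.4263 × 1.9063
Δλ₂ = 4.6253 pm

Final wavelength:
λ₂ = 13.8904 + 4.6253 = 18.5157 pm

Total shift: Δλ_total = 4.7904 + 4.6253 = 9.4157 pm

(Intermediate values are shown rounded; full precision is carried through to the final answer.)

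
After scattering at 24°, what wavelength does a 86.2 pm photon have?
86.4098 pm

Using the Compton scattering formula:
λ' = λ + Δλ = λ + λ_C(1 - cos θ)

Given:
- Initial wavelength λ = 86.2 pm
- Scattering angle θ = 24°
- Compton wavelength λ_C ≈ 2.4263 pm

Calculate the shift:
Δλ = 2.4263 × (1 - cos(24°))
Δλ = 2.4263 × 0.0865
Δλ = 0.2098 pm

Final wavelength:
λ' = 86.2 + 0.2098 = 86.4098 pm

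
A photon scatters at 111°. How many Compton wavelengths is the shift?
1.3584 λ_C

The Compton shift formula is:
Δλ = λ_C(1 - cos θ)

Dividing both sides by λ_C:
Δλ/λ_C = 1 - cos θ

For θ = 111°:
Δλ/λ_C = 1 - cos(111°)
Δλ/λ_C = 1 - -0.3584
Δλ/λ_C = 1.3584

This means the shift is 1.3584 × λ_C = 3.2958 pm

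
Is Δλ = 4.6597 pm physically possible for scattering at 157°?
Yes, consistent

Calculate the expected shift for θ = 157°:

Δλ_expected = λ_C(1 - cos(157°))
Δλ_expected = 2.4263 × (1 - cos(157°))
Δλ_expected = 2.4263 × 1.9205
Δλ_expected = 4.6597 pm

Given shift: 4.6597 pm
Expected shift: 4.6597 pm
Difference: 0.0000 pm

The values match. This is consistent with Compton scattering at the stated angle.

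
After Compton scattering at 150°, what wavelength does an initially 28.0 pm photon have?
32.5276 pm

Using the Compton formula: λ' = λ + λ_C(1 − cos θ)

For θ = 150°, cos θ = -√3/2 (exact) ≈ -0.8660, so:
1 − cos 150° = 1 − (-√3/2) ≈ 1.8660

Δλ = λ_C × 1.8660 = 2.4263 × 1.8660 = 4.5276 pm

λ' = 28.0 + 4.5276 = 32.5276 pm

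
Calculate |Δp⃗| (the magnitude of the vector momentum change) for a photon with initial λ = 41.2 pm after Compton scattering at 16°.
4.4716e-24 kg·m/s

Photon momentum magnitude is p = h/λ.

Initial momentum:
p₀ = h/λ = 6.6261e-34/4.1200e-11 = 1.6083e-23 kg·m/s

After scattering:
λ' = λ + Δλ = 41.2 + 0.0940 = 41.2940 pm
p' = h/λ' = 6.6261e-34/4.1294e-11 = 1.6046e-23 kg·m/s

Momentum is a vector; the scattered photon's direction makes angle θ = 16° with the incident direction. The magnitude of the vector change Δp⃗ = p⃗₀ − p⃗' is found from the law of cosines:
|Δp⃗|² = p₀² + p'² − 2p₀p'cos θ
|Δp⃗|² = (1.6083e-23)² + (1.6046e-23)² − 2·1.6083e-23·1.6046e-23·cos(16°)
|Δp⃗| = 4.4716e-24 kg·m/s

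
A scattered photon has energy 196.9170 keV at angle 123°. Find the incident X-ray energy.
486.5000 keV

Convert final energy to wavelength (hc ≈ 1239.842 keV·pm):
λ' = hc/E' = 1239.842 / 196.9170 = 6.2963 pm

Calculate the Compton shift:
Δλ = λ_C(1 - cos(123°))
Δλ = 2.4263 × (1 - cos(123°))
Δλ = 3.7478 pm

Initial wavelength:
λ = λ' - Δλ = 6.2963 - 3.7478 = 2.5485 pm

Initial energy:
E = hc/λ = 1239.842 / 2.5485 = 486.5000 keV

(Intermediate values are shown rounded; full precision is carried through to the final answer.)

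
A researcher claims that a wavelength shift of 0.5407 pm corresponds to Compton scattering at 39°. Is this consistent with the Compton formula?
Yes, consistent

Calculate the expected shift for θ = 39°:

Δλ_expected = λ_C(1 - cos(39°))
Δλ_expected = 2.4263 × (1 - cos(39°))
Δλ_expected = 2.4263 × 0.2229
Δλ_expected = 0.5407 pm

Given shift: 0.5407 pm
Expected shift: 0.5407 pm
Difference: 0.0000 pm

The values match. This is consistent with Compton scattering at the stated angle.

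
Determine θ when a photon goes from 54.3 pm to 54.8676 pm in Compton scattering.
40.00°

First find the wavelength shift:
Δλ = λ' - λ = 54.8676 - 54.3 = 0.5676 pm

Using Δλ = λ_C(1 - cos θ), with λ_C = h/(m_e·c) ≈ 2.42631024 pm:
cos θ = 1 - Δλ/λ_C
cos θ = 1 - 0.5676/2.42631024
cos θ = 0.766065

θ = arccos(0.766065)
θ = 40.00°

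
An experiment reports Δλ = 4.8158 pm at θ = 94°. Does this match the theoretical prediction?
No, inconsistent

Calculate the expected shift for θ = 94°:

Δλ_expected = λ_C(1 - cos(94°))
Δλ_expected = 2.4263 × (1 - cos(94°))
Δλ_expected = 2.4263 × 1.0698
Δλ_expected = 2.5956 pm

Given shift: 4.8158 pm
Expected shift: 2.5956 pm
Difference: 2.2202 pm

The values do not match. The given shift corresponds to θ ≈ 170.0°, not 94°.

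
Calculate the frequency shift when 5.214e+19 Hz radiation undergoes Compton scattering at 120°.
2.021e+19 Hz (decrease)

Convert frequency to wavelength (c = 299792458 m/s):
λ₀ = c/f₀ = 299792458/5.214e+19 = 5.7497595e-12 m = 5.7498 pm

Calculate Compton shift:
Δλ = λ_C(1 - cos(120°)) = 3.6395 pm

Final wavelength:
λ' = λ₀ + Δλ = 5.7498 + 3.6395 = 9.3892 pm

Final frequency:
f' = c/λ' = 299792458/9.3892248e-12 = 3.1929415e+19 Hz

Frequency shift (decrease):
Δf = f₀ - f' = 5.214e+19 - 3.1929415e+19 = 2.021e+19 Hz

(Intermediate values are shown rounded; full precision is carried through to the final answer.)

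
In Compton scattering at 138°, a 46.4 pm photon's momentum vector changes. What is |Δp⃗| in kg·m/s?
2.5554e-23 kg·m/s

Photon momentum magnitude is p = h/λ.

Initial momentum:
p₀ = h/λ = 6.6261e-34/4.6400e-11 = 1.4280e-23 kg·m/s

After scattering:
λ' = λ + Δλ = 46.4 + 4.2294 = 50.6294 pm
p' = h/λ' = 6.6261e-34/5.0629e-11 = 1.3087e-23 kg·m/s

Momentum is a vector; the scattered photon's direction makes angle θ = 138° with the incident direction. The magnitude of the vector change Δp⃗ = p⃗₀ − p⃗' is found from the law of cosines:
|Δp⃗|² = p₀² + p'² − 2p₀p'cos θ
|Δp⃗|² = (1.4280e-23)² + (1.3087e-23)² − 2·1.4280e-23·1.3087e-23·cos(138°)
|Δp⃗| = 2.5554e-23 kg·m/s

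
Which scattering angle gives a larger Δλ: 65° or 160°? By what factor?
160° produces the larger shift by a factor of 3.359

Calculate both shifts using Δλ = λ_C(1 - cos θ):

For θ₁ = 65°:
Δλ₁ = 2.4263 × (1 - cos(65°))
Δλ₁ = 2.4263 × 0.5774
Δλ₁ = 1.4009 pm

For θ₂ = 160°:
Δλ₂ = 2.4263 × (1 - cos(160°))
Δλ₂ = 2.4263 × 1.9397
Δλ₂ = 4.7063 pm

The 160° angle produces the larger shift.
Ratio: 4.7063/1.4009 = 3.359

(Intermediate values are shown rounded; full precision is carried through to the final answer.)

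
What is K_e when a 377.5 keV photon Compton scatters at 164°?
223.3479 keV

By energy conservation: K_e = E_initial - E_final

First find the scattered photon energy:
Initial wavelength: λ = hc/E = 3.2843 pm
Compton shift: Δλ = λ_C(1 - cos(164°)) = 4.7586 pm
Final wavelength: λ' = 3.2843 + 4.7586 = 8.0430 pm
Final photon energy: E' = hc/λ' = 154.1521 keV

Electron kinetic energy:
K_e = E - E' = 377.5000 - 154.1521 = 223.3479 keV

(Intermediate values are shown rounded; full precision is carried through to the final answer.)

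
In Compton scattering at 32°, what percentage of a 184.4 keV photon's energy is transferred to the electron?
0.0520 (or 5.20%)

Calculate initial and final photon energies:

Initial: E₀ = 184.4 keV → λ₀ = 6.7237 pm
Compton shift: Δλ = 0.3687 pm
Final wavelength: λ' = 7.0923 pm
Final energy: E' = 174.8143 keV

Fractional energy loss:
(E₀ - E')/E₀ = (184.4000 - 174.8143)/184.4000
= 9.5857/184.4000
= 0.0520
= 5.20%

(Intermediate values are shown rounded; full precision is carried through to the final answer.)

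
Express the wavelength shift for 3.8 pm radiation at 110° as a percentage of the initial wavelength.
85.6883%

Calculate the Compton shift:
Δλ = λ_C(1 - cos(110°))
Δλ = 2.4263 × (1 - cos(110°))
Δλ = 2.4263 × 1.3420
Δλ = 3.2562 pm

Percentage change:
(Δλ/λ₀) × 100 = (3.2562/3.8) × 100
= 85.6883%

(Intermediate values are shown rounded; full precision is carried through to the final answer.)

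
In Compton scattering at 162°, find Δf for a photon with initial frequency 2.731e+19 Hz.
8.229e+18 Hz (decrease)

Convert frequency to wavelength (c = 299792458 m/s):
λ₀ = c/f₀ = 299792458/2.731e+19 = 1.0977388e-11 m = 10.9774 pm

Calculate Compton shift:
Δλ = λ_C(1 - cos(162°)) = 4.7339 pm

Final wavelength:
λ' = λ₀ + Δλ = 10.9774 + 4.7339 = 15.7113 pm

Final frequency:
f' = c/λ' = 299792458/1.5711256e-11 = 1.9081381e+19 Hz

Frequency shift (decrease):
Δf = f₀ - f' = 2.731e+19 - 1.9081381e+19 = 8.229e+18 Hz

(Intermediate values are shown rounded; full precision is carried through to the final answer.)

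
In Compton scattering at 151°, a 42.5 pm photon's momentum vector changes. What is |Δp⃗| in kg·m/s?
2.8732e-23 kg·m/s

Photon momentum magnitude is p = h/λ.

Initial momentum:
p₀ = h/λ = 6.6261e-34/4.2500e-11 = 1.5591e-23 kg·m/s

After scattering:
λ' = λ + Δλ = 42.5 + 4.5484 = 47.0484 pm
p' = h/λ' = 6.6261e-34/4.7048e-11 = 1.4084e-23 kg·m/s

Momentum is a vector; the scattered photon's direction makes angle θ = 151° with the incident direction. The magnitude of the vector change Δp⃗ = p⃗₀ − p⃗' is found from the law of cosines:
|Δp⃗|² = p₀² + p'² − 2p₀p'cos θ
|Δp⃗|² = (1.5591e-23)² + (1.4084e-23)² − 2·1.5591e-23·1.4084e-23·cos(151°)
|Δp⃗| = 2.8732e-23 kg·m/s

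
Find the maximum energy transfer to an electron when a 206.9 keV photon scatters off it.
92.5771 keV

Maximum energy transfer occurs at θ = 180° (backscattering).

Initial photon: E₀ = 206.9 keV → λ₀ = 5.9925 pm

Maximum Compton shift (at 180°):
Δλ_max = 2λ_C = 2 × 2.4263 = 4.8526 pm

Final wavelength:
λ' = 5.9925 + 4.8526 = 10.8451 pm

Minimum photon energy (maximum energy to electron):
E'_min = hc/λ' = 114.3229 keV

Maximum electron kinetic energy:
K_max = E₀ - E'_min = 206.9000 - 114.3229 = 92.5771 keV

(Intermediate values are shown rounded; full precision is carried through to the final answer.)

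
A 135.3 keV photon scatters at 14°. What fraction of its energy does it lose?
0.0078 (or 0.78%)

Calculate initial and final photon energies:

Initial: E₀ = 135.3 keV → λ₀ = 9.1637 pm
Compton shift: Δλ = 0.0721 pm
Final wavelength: λ' = 9.2357 pm
Final energy: E' = 134.2442 keV

Fractional energy loss:
(E₀ - E')/E₀ = (135.3000 - 134.2442)/135.3000
= 1.0558/135.3000
= 0.0078
= 0.78%

(Intermediate values are shown rounded; full precision is carried through to the final answer.)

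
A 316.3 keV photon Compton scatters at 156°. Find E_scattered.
144.7959 keV

First convert energy to wavelength:
λ = hc/E, with hc ≈ 1239.842 keV·pm (i.e. 1239.842 eV·nm)

For E = 316.3 keV = 316300 eV:
λ = 1239.842 keV·pm / 316.3 keV
λ = 3.9198 pm

Calculate the Compton shift:
Δλ = λ_C(1 - cos(156°)) = 2.4263 × 1.9135
Δλ = 4.6429 pm

Final wavelength:
λ' = 3.9198 + 4.6429 = 8.5627 pm

Final energy:
E' = hc/λ' = 1239.842 / 8.5627 = 144.7959 keV

(Intermediate values are shown rounded; full precision is carried through to the final answer.)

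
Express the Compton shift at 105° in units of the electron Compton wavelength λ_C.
1.2588 λ_C

The Compton shift formula is:
Δλ = λ_C(1 - cos θ)

Dividing both sides by λ_C:
Δλ/λ_C = 1 - cos θ

For θ = 105°:
Δλ/λ_C = 1 - cos(105°)
Δλ/λ_C = 1 - -0.2588
Δλ/λ_C = 1.2588

This means the shift is 1.2588 × λ_C = 3.0543 pm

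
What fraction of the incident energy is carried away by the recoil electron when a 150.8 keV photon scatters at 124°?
0.3151 (or 31.51%)

Calculate initial and final photon energies:

Initial: E₀ = 150.8 keV → λ₀ = 8.2218 pm
Compton shift: Δλ = 3.7831 pm
Final wavelength: λ' = 12.0048 pm
Final energy: E' = 103.2784 keV

Fractional energy loss:
(E₀ - E')/E₀ = (150.8000 - 103.2784)/150.8000
= 47.5216/150.8000
= 0.3151
= 31.51%

(Intermediate values are shown rounded; full precision is carried through to the final answer.)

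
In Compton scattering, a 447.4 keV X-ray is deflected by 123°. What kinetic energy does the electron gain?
257.2107 keV

By energy conservation: K_e = E_initial - E_final

First find the scattered photon energy:
Initial wavelength: λ = hc/E = 2.7712 pm
Compton shift: Δλ = λ_C(1 - cos(123°)) = 3.7478 pm
Final wavelength: λ' = 2.7712 + 3.7478 = 6.5190 pm
Final photon energy: E' = hc/λ' = 190.1893 keV

Electron kinetic energy:
K_e = E - E' = 447.4000 - 190.1893 = 257.2107 keV

(Intermediate values are shown rounded; full precision is carried through to the final answer.)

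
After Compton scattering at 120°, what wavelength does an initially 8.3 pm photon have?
11.9395 pm

Using the Compton formula: λ' = λ + λ_C(1 − cos θ)

For θ = 120°, cos θ = -1/2 (exact) = -0.5000, so:
1 − cos 120° = 1 − (-1/2) = 1.5000

Δλ = λ_C × 1.5000 = 2.4263 × 1.5000 = 3.6395 pm

λ' = 8.3 + 3.6395 = 11.9395 pm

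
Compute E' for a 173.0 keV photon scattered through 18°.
170.1801 keV

First convert energy to wavelength:
λ = hc/E, with hc ≈ 1239.842 keV·pm (i.e. 1239.842 eV·nm)

For E = 173.0 keV = 173000 eV:
λ = 1239.842 keV·pm / 173.0 keV
λ = 7.1667 pm

Calculate the Compton shift:
Δλ = λ_C(1 - cos(18°)) = 2.4263 × 0.0489
Δλ = 0.1188 pm

Final wavelength:
λ' = 7.1667 + 0.1188 = 7.2855 pm

Final energy:
E' = hc/λ' = 1239.842 / 7.2855 = 170.1801 keV

(Intermediate values are shown rounded; full precision is carried through to the final answer.)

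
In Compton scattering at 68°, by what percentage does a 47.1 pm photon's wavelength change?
3.2217%

Calculate the Compton shift:
Δλ = λ_C(1 - cos(68°))
Δλ = 2.4263 × (1 - cos(68°))
Δλ = 2.4263 × 0.6254
Δλ = 1.5174 pm

Percentage change:
(Δλ/λ₀) × 100 = (1.5174/47.1) × 100
= 3.2217%

(Intermediate values are shown rounded; full precision is carried through to the final answer.)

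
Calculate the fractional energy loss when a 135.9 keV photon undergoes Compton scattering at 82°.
0.1863 (or 18.63%)

Calculate initial and final photon energies:

Initial: E₀ = 135.9 keV → λ₀ = 9.1232 pm
Compton shift: Δλ = 2.0886 pm
Final wavelength: λ' = 11.2118 pm
Final energy: E' = 110.5834 keV

Fractional energy loss:
(E₀ - E')/E₀ = (135.9000 - 110.5834)/135.9000
= 25.3166/135.9000
= 0.1863
= 18.63%

(Intermediate values are shown rounded; full precision is carried through to the final answer.)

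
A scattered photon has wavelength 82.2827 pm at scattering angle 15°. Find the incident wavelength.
82.2000 pm

From λ' = λ + Δλ, we have λ = λ' - Δλ

First calculate the Compton shift:
Δλ = λ_C(1 - cos θ)
Δλ = 2.4263 × (1 - cos(15°))
Δλ = 2.4263 × 0.0341
Δλ = 0.0827 pm

Initial wavelength:
λ = λ' - Δλ
λ = 82.2827 - 0.0827
λ = 82.2000 pm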